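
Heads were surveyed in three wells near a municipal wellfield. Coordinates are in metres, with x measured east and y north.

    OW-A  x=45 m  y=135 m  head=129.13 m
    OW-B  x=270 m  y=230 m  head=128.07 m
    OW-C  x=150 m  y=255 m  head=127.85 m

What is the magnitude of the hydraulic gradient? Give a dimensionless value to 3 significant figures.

0.0104

Taking OW-A as reference: OW-B−OW-A = (225, 95, -1.06); OW-C−OW-A = (105, 120, -1.28).
Solve a·Δx + b·Δy = Δh: det = 225·120 − 105·95 = 17025.
∂h/∂x = [(-1.06)·120 − (-1.28)·95] / 17025 = -0.0003289
∂h/∂y = [225·(-1.28) − 105·(-1.06)] / 17025 = -0.01038
|∇h| = √(-0.0003289² + -0.01038²) = 0.01039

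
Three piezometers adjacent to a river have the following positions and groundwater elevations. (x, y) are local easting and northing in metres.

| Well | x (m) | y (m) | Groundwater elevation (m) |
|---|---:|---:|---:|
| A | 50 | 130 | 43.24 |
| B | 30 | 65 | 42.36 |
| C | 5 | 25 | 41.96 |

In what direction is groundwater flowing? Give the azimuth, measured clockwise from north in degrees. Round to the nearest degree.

Taking A as reference: B−A = (-20, -65, -0.88); C−A = (-45, -105, -1.28).
Solve a·Δx + b·Δy = Δh: det = (-20)·(-105) − (-45)·(-65) = -825.
∂h/∂x = [(-0.88)·(-105) − (-1.28)·(-65)] / -825 = -0.01115
∂h/∂y = [(-20)·(-1.28) − (-45)·(-0.88)] / -825 = +0.01697
Flow direction (−∇h) has components (+0.01115 E, -0.01697 N).
Azimuth = atan2(E, N) = atan2(+0.01115, -0.01697) = 146.7° ≈ 147°.

147°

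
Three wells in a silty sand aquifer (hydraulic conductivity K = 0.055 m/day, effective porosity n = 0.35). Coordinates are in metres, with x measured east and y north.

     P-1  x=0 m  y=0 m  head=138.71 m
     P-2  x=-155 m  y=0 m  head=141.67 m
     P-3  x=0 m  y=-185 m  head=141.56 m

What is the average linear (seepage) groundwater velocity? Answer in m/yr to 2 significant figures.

1.4 m/yr

∂h/∂x = (141.67 − 138.71) / (-155 − 0) = -0.01910
∂h/∂y = (141.56 − 138.71) / (-185 − 0) = -0.01541
|∇h| = √(-0.01910² + -0.01541²) = 0.02454
Seepage velocity v = K·i/n = 0.055 × 0.02454 / 0.35 = 0.003856 m/day = 1.408 m/yr.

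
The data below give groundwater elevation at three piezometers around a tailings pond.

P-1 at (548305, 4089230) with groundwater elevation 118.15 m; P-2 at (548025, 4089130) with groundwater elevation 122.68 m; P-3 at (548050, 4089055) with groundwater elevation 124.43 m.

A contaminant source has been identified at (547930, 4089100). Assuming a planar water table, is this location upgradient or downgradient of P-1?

With h = a·x + b·y + c and P-1 as origin, the differences give:
  (-280)·a + (-100)·b = +4.53
  (-255)·a + (-175)·b = +6.28
Eliminate b (×(-175) and ×(-100), subtract): 23500·a = -164.750 → a = ∂h/∂x = -0.007011
Back-substitute: b = ∂h/∂y = -0.02567.
Head at (547930, 4089100) = 118.15 + (-0.007011)·(-375) + (-0.02567)·(-130) = 124.12 m.
That is higher than the 118.15 m at P-1, so the point is upgradient.

upgradient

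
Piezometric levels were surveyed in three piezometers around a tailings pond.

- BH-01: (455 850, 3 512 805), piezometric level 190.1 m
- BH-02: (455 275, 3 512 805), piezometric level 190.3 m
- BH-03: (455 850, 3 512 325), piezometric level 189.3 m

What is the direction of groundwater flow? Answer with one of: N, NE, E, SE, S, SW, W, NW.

∂h/∂x = (190.3 − 190.1) / (455275 − 455850) = -0.0003478
∂h/∂y = (189.3 − 190.1) / (3512325 − 3512805) = +0.001667
Flow = −∇h = (+0.0003478 east, -0.001667 north), which points south.

S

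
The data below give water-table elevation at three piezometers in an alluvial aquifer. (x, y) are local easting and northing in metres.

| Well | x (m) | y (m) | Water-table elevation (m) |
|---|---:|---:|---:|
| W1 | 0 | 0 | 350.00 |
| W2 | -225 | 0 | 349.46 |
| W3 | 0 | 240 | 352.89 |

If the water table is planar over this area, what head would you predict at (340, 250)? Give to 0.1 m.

353.8 m

∂h/∂x = (349.46 − 350.00) / (-225 − 0) = +0.002400
∂h/∂y = (352.89 − 350.00) / (240 − 0) = +0.01204
h(340, 250) = 350.00 + (+0.002400)·(340) + (+0.01204)·(250) = 350.00 +0.816 +3.010 = 353.826 m.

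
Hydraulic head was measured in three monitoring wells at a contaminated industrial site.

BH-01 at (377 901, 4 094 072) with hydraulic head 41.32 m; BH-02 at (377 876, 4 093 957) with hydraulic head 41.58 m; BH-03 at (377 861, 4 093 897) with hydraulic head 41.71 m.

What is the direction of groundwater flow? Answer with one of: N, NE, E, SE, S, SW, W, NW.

With h = a·x + b·y + c and BH-01 as origin, the differences give:
  (-25)·a + (-115)·b = +0.26
  (-40)·a + (-175)·b = +0.39
Eliminate b (×(-175) and ×(-115), subtract): -225·a = -0.650 → a = ∂h/∂x = +0.002889
Back-substitute: b = ∂h/∂y = -0.002889.
Flow = −∇h = (-0.002889 east, +0.002889 north), which points northwest.

NW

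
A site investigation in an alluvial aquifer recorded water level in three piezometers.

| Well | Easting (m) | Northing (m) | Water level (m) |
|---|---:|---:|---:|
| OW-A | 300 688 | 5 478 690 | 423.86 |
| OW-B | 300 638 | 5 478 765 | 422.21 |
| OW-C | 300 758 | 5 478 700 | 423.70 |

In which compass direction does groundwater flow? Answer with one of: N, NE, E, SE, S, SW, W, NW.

N

Differences from OW-A: to OW-B (Δx, Δy, Δh) = (-50, 75, -1.65); to OW-C = (70, 10, -0.16).
Determinant of the coordinate differences = (-50)·10 − 70·75 = -5750.
∂h/∂x = [(-1.65)·10 − (-0.16)·75] / -5750 = +0.0007826
∂h/∂y = [(-50)·(-0.16) − 70·(-1.65)] / -5750 = -0.02148
Flow = −∇h = (-0.0007826 east, +0.02148 north), which points north.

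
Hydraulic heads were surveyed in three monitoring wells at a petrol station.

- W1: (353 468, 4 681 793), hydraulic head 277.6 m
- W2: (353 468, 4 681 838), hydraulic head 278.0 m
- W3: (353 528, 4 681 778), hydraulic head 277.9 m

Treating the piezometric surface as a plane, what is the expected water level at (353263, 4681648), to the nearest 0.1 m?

274.8 m

Differences from W1: to W2 (Δx, Δy, Δh) = (0, 45, +0.4); to W3 = (60, -15, +0.3).
Solve a·Δx + b·Δy = Δh: det = 0·(-15) − 60·45 = -2700.
∂h/∂x = [(+0.4)·(-15) − (+0.3)·45] / -2700 = +0.007222
∂h/∂y = [0·(+0.3) − 60·(+0.4)] / -2700 = +0.008889
h(353263, 4681648) = 277.6 + (+0.007222)·(-205) + (+0.008889)·(-145) = 277.6 -1.481 -1.289 = 274.831 m.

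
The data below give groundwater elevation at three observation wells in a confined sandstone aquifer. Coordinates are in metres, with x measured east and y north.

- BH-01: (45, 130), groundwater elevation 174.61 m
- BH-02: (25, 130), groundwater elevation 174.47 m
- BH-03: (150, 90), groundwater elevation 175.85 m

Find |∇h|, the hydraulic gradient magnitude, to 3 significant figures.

0.0144

Differences from BH-01: to BH-02 (Δx, Δy, Δh) = (-20, 0, -0.14); to BH-03 = (105, -40, +1.24).
Solve a·Δx + b·Δy = Δh: det = (-20)·(-40) − 105·0 = 800.
∂h/∂x = [(-0.14)·(-40) − (+1.24)·0] / 800 = +0.007000
∂h/∂y = [(-20)·(+1.24) − 105·(-0.14)] / 800 = -0.01262
|∇h| = √(0.007000² + -0.01262²) = 0.01443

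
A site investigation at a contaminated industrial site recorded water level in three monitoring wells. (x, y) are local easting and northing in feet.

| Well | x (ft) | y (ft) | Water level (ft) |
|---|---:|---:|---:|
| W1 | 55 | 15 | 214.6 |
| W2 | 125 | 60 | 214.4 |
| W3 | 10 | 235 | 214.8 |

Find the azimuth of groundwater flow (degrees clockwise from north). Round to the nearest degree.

Taking W1 as reference: W2−W1 = (70, 45, -0.2); W3−W1 = (-45, 220, +0.2).
Solve a·Δx + b·Δy = Δh: det = 70·220 − (-45)·45 = 17425.
∂h/∂x = [(-0.2)·220 − (+0.2)·45] / 17425 = -0.003042
∂h/∂y = [70·(+0.2) − (-45)·(-0.2)] / 17425 = +0.0002869
Flow direction (−∇h) has components (+0.003042 E, -0.0002869 N).
Azimuth = atan2(E, N) = atan2(+0.003042, -0.0002869) = 95.4° ≈ 095°.

095°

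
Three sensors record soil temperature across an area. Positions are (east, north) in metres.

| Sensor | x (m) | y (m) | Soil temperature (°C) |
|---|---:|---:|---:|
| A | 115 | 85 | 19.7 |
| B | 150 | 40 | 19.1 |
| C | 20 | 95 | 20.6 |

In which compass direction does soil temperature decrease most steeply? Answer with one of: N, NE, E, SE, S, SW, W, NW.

With T = a·x + b·y + c and A as origin, the differences give:
  35·a + (-45)·b = -0.6
  (-95)·a + 10·b = +0.9
Eliminate b (×10 and ×(-45), subtract): -3925·a = 34.50 → a = ∂T/∂x = -0.008790
Back-substitute: b = ∂T/∂y = +0.006497.
Steepest decrease is along −∇f = (+0.008790 E, -0.006497 N) → southeast.

SE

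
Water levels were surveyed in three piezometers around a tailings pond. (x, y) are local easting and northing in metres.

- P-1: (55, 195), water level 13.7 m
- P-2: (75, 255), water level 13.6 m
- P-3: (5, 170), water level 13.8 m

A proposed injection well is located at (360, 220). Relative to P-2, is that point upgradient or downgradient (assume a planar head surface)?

Taking P-1 as reference: P-2−P-1 = (20, 60, -0.1); P-3−P-1 = (-50, -25, +0.1).
Solve a·Δx + b·Δy = Δh: det = 20·(-25) − (-50)·60 = 2500.
∂h/∂x = [(-0.1)·(-25) − (+0.1)·60] / 2500 = -0.001400
∂h/∂y = [20·(+0.1) − (-50)·(-0.1)] / 2500 = -0.001200
Head at (360, 220) = 13.7 + (-0.001400)·(305) + (-0.001200)·(25) = 13.24 m.
That is lower than the 13.6 m at P-2, so the point is downgradient.

downgradient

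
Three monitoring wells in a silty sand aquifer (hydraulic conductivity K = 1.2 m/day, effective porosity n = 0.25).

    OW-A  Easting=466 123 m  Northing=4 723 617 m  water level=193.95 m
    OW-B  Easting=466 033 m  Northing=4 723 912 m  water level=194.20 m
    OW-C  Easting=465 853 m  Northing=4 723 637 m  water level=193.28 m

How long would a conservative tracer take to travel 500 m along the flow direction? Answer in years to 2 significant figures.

With h = a·x + b·y + c and OW-A as origin, the differences give:
  (-90)·a + 295·b = +0.25
  (-270)·a + 20·b = -0.67
Eliminate b (×20 and ×295, subtract): 77850·a = 202.650 → a = ∂h/∂x = +0.002603
Back-substitute: b = ∂h/∂y = +0.001642.
|∇h| = √(0.002603² + 0.001642²) = 0.003078
Seepage velocity v = K·i/n = 1.2 × 0.003078 / 0.25 = 0.01477 m/day.
t = 500 / 0.01477 = 3.385e+04 days = 92.7 years.

93 years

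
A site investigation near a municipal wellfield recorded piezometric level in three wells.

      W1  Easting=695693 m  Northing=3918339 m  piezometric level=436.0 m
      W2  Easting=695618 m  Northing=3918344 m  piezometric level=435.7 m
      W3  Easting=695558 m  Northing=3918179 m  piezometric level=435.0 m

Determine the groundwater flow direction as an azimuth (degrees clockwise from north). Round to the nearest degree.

Differences from W1: to W2 (Δx, Δy, Δh) = (-75, 5, -0.3); to W3 = (-135, -160, -1.0).
Solve a·Δx + b·Δy = Δh: det = (-75)·(-160) − (-135)·5 = 12675.
∂h/∂x = [(-0.3)·(-160) − (-1.0)·5] / 12675 = +0.004181
∂h/∂y = [(-75)·(-1.0) − (-135)·(-0.3)] / 12675 = +0.002722
Flow direction (−∇h) has components (-0.004181 E, -0.002722 N).
Azimuth = atan2(E, N) = atan2(-0.004181, -0.002722) = 236.9° ≈ 237°.

237°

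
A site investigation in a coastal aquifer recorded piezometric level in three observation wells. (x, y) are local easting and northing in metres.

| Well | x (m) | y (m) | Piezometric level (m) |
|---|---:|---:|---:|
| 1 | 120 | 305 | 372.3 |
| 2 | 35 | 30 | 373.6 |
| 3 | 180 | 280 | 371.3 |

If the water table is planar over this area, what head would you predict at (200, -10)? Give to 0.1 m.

370.9 m

Differences from 1: to 2 (Δx, Δy, Δh) = (-85, -275, +1.3); to 3 = (60, -25, -1.0).
Solve a·Δx + b·Δy = Δh: det = (-85)·(-25) − 60·(-275) = 18625.
∂h/∂x = [(+1.3)·(-25) − (-1.0)·(-275)] / 18625 = -0.01651
∂h/∂y = [(-85)·(-1.0) − 60·(+1.3)] / 18625 = +0.0003758
h(200, -10) = 372.3 + (-0.01651)·(80) + (+0.0003758)·(-315) = 372.3 -1.321 -0.118 = 370.861 m.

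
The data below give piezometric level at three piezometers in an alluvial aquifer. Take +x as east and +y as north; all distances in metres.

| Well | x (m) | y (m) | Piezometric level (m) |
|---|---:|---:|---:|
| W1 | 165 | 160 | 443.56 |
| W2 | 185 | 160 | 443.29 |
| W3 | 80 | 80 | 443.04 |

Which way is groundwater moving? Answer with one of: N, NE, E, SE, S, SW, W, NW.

SE

Taking W1 as reference: W2−W1 = (20, 0, -0.27); W3−W1 = (-85, -80, -0.52).
Solve a·Δx + b·Δy = Δh: det = 20·(-80) − (-85)·0 = -1600.
∂h/∂x = [(-0.27)·(-80) − (-0.52)·0] / -1600 = -0.01350
∂h/∂y = [20·(-0.52) − (-85)·(-0.27)] / -1600 = +0.02084
Flow = −∇h = (+0.01350 east, -0.02084 north), which points southeast.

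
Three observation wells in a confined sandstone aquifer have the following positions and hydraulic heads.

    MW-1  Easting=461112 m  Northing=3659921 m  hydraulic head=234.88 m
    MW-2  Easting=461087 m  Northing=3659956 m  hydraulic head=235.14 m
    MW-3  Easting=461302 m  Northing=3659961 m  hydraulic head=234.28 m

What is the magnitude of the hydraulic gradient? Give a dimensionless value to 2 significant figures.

Taking MW-1 as reference: MW-2−MW-1 = (-25, 35, +0.26); MW-3−MW-1 = (190, 40, -0.60).
Determinant of the coordinate differences = (-25)·40 − 190·35 = -7650.
∂h/∂x = [(+0.26)·40 − (-0.60)·35] / -7650 = -0.004105
∂h/∂y = [(-25)·(-0.60) − 190·(+0.26)] / -7650 = +0.004497
|∇h| = √(-0.004105² + 0.004497²) = 0.006089

0.0061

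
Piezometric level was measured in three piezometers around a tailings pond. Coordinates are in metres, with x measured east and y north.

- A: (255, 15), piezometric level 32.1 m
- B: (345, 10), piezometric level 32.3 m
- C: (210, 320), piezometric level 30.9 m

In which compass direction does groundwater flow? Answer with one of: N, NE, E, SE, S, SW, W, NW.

With h = a·x + b·y + c and A as origin, the differences give:
  90·a + (-5)·b = +0.2
  (-45)·a + 305·b = -1.2
Eliminate b (×305 and ×(-5), subtract): 27225·a = 55.00 → a = ∂h/∂x = +0.002020
Back-substitute: b = ∂h/∂y = -0.003636.
Flow = −∇h = (-0.002020 east, +0.003636 north), which points northwest.

NW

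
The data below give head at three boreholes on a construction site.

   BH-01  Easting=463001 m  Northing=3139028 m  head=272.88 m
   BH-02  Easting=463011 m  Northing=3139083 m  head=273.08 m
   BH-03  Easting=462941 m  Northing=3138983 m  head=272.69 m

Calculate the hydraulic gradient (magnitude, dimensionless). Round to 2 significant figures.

With h = a·x + b·y + c and BH-01 as origin, the differences give:
  10·a + 55·b = +0.20
  (-60)·a + (-45)·b = -0.19
Eliminate b (×(-45) and ×55, subtract): 2850·a = 1.450 → a = ∂h/∂x = +0.0005088
Back-substitute: b = ∂h/∂y = +0.003544.
|∇h| = √(0.0005088² + 0.003544²) = 0.00358

0.0036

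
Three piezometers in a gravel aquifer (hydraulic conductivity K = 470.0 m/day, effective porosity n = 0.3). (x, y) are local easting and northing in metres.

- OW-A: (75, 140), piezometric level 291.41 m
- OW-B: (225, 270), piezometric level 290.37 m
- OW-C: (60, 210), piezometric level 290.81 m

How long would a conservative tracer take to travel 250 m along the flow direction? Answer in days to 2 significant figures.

Three-point gradient (reference OW-A): Δ to OW-B = (150, 130, -1.04), Δ to OW-C = (-15, 70, -0.60).
∂h/∂x = +0.0004177, ∂h/∂y = -0.008482 (det = 12450).
|∇h| = √(0.0004177² + -0.008482²) = 0.008492
Seepage velocity v = K·i/n = 470.0 × 0.008492 / 0.3 = 13.3 m/day.
t = 250 / 13.3 = 18.8 days.

19 days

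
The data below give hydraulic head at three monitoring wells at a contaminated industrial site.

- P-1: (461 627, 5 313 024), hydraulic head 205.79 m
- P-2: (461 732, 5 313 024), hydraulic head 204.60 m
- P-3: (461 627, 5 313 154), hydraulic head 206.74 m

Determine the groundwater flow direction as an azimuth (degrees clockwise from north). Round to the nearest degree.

123°

∂h/∂x = (204.60 − 205.79) / (461732 − 461627) = -0.01133
∂h/∂y = (206.74 − 205.79) / (5313154 − 5313024) = +0.007308
Flow direction (−∇h) has components (+0.01133 E, -0.007308 N).
Azimuth = atan2(E, N) = atan2(+0.01133, -0.007308) = 122.8° ≈ 123°.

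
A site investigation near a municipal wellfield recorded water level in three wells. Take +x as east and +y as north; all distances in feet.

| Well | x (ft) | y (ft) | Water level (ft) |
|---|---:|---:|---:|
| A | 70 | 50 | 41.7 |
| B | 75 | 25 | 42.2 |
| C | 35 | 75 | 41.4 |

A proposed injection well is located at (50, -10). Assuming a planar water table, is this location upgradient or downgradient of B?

upgradient

Differences from A: to B (Δx, Δy, Δh) = (5, -25, +0.5); to C = (-35, 25, -0.3).
Determinant of the coordinate differences = 5·25 − (-35)·(-25) = -750.
∂h/∂x = [(+0.5)·25 − (-0.3)·(-25)] / -750 = -0.006667
∂h/∂y = [5·(-0.3) − (-35)·(+0.5)] / -750 = -0.02133
Head at (50, -10) = 41.7 + (-0.006667)·(-20) + (-0.02133)·(-60) = 43.11 ft.
That is higher than the 42.2 ft at B, so the point is upgradient.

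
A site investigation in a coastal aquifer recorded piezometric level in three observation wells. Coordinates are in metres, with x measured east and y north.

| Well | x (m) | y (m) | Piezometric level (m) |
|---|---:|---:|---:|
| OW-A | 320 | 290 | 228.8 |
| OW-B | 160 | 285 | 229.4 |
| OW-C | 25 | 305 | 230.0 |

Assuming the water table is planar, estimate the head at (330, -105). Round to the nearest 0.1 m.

Differences from OW-A: to OW-B (Δx, Δy, Δh) = (-160, -5, +0.6); to OW-C = (-295, 15, +1.2).
Determinant of the coordinate differences = (-160)·15 − (-295)·(-5) = -3875.
∂h/∂x = [(+0.6)·15 − (+1.2)·(-5)] / -3875 = -0.003871
∂h/∂y = [(-160)·(+1.2) − (-295)·(+0.6)] / -3875 = +0.003871
h(330, -105) = 228.8 + (-0.003871)·(10) + (+0.003871)·(-395) = 228.8 -0.039 -1.529 = 227.232 m.

227.2 m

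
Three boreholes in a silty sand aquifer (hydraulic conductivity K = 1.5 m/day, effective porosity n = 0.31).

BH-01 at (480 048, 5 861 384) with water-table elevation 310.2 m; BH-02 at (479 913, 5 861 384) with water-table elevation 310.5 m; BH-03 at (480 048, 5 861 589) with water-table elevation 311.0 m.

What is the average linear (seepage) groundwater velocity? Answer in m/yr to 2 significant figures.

∂h/∂x = (310.5 − 310.2) / (479913 − 480048) = -0.002222
∂h/∂y = (311.0 − 310.2) / (5861589 − 5861384) = +0.003902
|∇h| = √(-0.002222² + 0.003902²) = 0.00449
Seepage velocity v = K·i/n = 1.5 × 0.00449 / 0.31 = 0.02173 m/day = 7.937 m/yr.

7.9 m/yr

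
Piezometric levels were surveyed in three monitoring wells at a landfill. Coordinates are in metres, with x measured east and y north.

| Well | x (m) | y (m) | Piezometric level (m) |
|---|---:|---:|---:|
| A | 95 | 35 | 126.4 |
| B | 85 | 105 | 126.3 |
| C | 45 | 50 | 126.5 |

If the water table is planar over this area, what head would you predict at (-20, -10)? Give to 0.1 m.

126.8 m

With h = a·x + b·y + c and A as origin, the differences give:
  (-10)·a + 70·b = -0.1
  (-50)·a + 15·b = +0.1
Eliminate b (×15 and ×70, subtract): 3350·a = -8.50 → a = ∂h/∂x = -0.002537
Back-substitute: b = ∂h/∂y = -0.001791.
h(-20, -10) = 126.4 + (-0.002537)·(-115) + (-0.001791)·(-45) = 126.4 +0.292 +0.081 = 126.772 m.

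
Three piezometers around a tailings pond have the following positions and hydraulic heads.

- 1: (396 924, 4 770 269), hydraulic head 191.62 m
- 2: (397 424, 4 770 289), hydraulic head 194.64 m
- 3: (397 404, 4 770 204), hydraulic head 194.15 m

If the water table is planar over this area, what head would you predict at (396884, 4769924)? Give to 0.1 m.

189.9 m

Differences from 1: to 2 (Δx, Δy, Δh) = (500, 20, +3.02); to 3 = (480, -65, +2.53).
Determinant of the coordinate differences = 500·(-65) − 480·20 = -42100.
∂h/∂x = [(+3.02)·(-65) − (+2.53)·20] / -42100 = +0.005865
∂h/∂y = [500·(+2.53) − 480·(+3.02)] / -42100 = +0.004385
h(396884, 4769924) = 191.62 + (+0.005865)·(-40) + (+0.004385)·(-345) = 191.62 -0.235 -1.513 = 189.873 m.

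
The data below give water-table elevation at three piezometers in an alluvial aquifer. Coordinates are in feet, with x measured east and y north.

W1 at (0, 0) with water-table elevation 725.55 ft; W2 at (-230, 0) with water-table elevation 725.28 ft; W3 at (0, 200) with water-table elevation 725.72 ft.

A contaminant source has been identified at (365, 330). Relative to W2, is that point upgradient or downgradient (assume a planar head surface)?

∂h/∂x = (725.28 − 725.55) / (-230 − 0) = +0.001174
∂h/∂y = (725.72 − 725.55) / (200 − 0) = +0.0008500
Head at (365, 330) = 725.55 + (+0.001174)·(365) + (+0.0008500)·(330) = 726.26 ft.
That is higher than the 725.28 ft at W2, so the point is upgradient.

upgradient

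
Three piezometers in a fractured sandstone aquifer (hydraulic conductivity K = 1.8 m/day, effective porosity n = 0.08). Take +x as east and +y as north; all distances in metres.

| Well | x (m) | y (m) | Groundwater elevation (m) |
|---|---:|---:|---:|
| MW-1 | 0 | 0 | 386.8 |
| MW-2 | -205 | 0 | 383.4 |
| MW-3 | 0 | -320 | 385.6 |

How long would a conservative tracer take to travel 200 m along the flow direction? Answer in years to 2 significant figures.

∂h/∂x = (383.4 − 386.8) / (-205 − 0) = +0.01659
∂h/∂y = (385.6 − 386.8) / (-320 − 0) = +0.003750
|∇h| = √(0.01659² + 0.003750²) = 0.01701
Seepage velocity v = K·i/n = 1.8 × 0.01701 / 0.08 = 0.3827 m/day.
t = 200 / 0.3827 = 522.6 days = 1.43 years.

1.4 years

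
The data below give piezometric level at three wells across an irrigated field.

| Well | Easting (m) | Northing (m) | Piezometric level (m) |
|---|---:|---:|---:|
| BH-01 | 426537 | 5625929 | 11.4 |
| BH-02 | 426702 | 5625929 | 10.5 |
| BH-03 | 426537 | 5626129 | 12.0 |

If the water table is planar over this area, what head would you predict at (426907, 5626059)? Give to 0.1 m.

9.8 m

∂h/∂x = (10.5 − 11.4) / (426702 − 426537) = -0.005455
∂h/∂y = (12.0 − 11.4) / (5626129 − 5625929) = +0.003000
h(426907, 5626059) = 11.4 + (-0.005455)·(370) + (+0.003000)·(130) = 11.4 -2.018 +0.390 = 9.772 m.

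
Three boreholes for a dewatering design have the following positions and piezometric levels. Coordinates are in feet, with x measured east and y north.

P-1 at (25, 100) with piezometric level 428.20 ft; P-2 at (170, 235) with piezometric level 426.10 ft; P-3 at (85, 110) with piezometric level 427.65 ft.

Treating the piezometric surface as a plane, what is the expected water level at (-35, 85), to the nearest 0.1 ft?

With h = a·x + b·y + c and P-1 as origin, the differences give:
  145·a + 135·b = -2.10
  60·a + 10·b = -0.55
Eliminate b (×10 and ×135, subtract): -6650·a = 53.250 → a = ∂h/∂x = -0.008008
Back-substitute: b = ∂h/∂y = -0.006955.
h(-35, 85) = 428.20 + (-0.008008)·(-60) + (-0.006955)·(-15) = 428.20 +0.480 +0.104 = 428.785 ft.

428.8 ft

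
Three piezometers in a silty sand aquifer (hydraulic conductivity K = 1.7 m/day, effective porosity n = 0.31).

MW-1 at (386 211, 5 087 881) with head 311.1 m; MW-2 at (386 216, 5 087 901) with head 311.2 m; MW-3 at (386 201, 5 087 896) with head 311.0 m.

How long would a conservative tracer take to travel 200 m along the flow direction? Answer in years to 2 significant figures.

Three-point gradient (reference MW-1): Δ to MW-2 = (5, 20, +0.1), Δ to MW-3 = (-10, 15, -0.1).
∂h/∂x = +0.01273, ∂h/∂y = +0.001818 (det = 275).
|∇h| = √(0.01273² + 0.001818²) = 0.01286
Seepage velocity v = K·i/n = 1.7 × 0.01286 / 0.31 = 0.07052 m/day.
t = 200 / 0.07052 = 2836 days = 7.76 years.

7.8 years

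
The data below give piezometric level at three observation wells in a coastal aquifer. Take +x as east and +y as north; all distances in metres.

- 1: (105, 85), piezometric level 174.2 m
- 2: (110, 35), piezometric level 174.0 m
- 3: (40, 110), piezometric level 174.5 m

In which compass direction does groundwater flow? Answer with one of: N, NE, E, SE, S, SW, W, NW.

Three-point gradient (reference 1): Δ to 2 = (5, -50, -0.2), Δ to 3 = (-65, 25, +0.3).
∂h/∂x = -0.003200, ∂h/∂y = +0.003680 (det = -3125).
Flow = −∇h = (+0.003200 east, -0.003680 north), which points southeast.

SE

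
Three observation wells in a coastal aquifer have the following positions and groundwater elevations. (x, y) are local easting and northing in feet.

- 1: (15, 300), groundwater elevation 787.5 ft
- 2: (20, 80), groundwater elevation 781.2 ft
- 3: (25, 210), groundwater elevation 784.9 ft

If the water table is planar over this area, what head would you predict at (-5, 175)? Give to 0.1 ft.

784.0 ft

With h = a·x + b·y + c and 1 as origin, the differences give:
  5·a + (-220)·b = -6.3
  10·a + (-90)·b = -2.6
Eliminate b (×(-90) and ×(-220), subtract): 1750·a = -5.00 → a = ∂h/∂x = -0.002857
Back-substitute: b = ∂h/∂y = +0.02857.
h(-5, 175) = 787.5 + (-0.002857)·(-20) + (+0.02857)·(-125) = 787.5 +0.057 -3.571 = 783.986 ft.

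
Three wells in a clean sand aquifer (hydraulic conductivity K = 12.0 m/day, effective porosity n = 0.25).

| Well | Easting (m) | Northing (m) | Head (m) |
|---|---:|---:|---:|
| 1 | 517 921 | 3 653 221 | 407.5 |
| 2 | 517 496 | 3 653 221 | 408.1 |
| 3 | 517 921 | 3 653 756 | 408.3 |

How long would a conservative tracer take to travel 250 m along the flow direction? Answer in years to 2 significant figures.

6.9 years

∂h/∂x = (408.1 − 407.5) / (517496 − 517921) = -0.001412
∂h/∂y = (408.3 − 407.5) / (3653756 − 3653221) = +0.001495
|∇h| = √(-0.001412² + 0.001495²) = 0.002056
Seepage velocity v = K·i/n = 12.0 × 0.002056 / 0.25 = 0.09869 m/day.
t = 250 / 0.09869 = 2533 days = 6.93 years.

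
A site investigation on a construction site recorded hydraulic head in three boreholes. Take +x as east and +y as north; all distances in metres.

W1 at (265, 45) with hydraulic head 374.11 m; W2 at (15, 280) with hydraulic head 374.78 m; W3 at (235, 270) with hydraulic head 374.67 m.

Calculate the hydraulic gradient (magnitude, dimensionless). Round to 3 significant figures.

0.00247

Differences from W1: to W2 (Δx, Δy, Δh) = (-250, 235, +0.67); to W3 = (-30, 225, +0.56).
Solve a·Δx + b·Δy = Δh: det = (-250)·225 − (-30)·235 = -49200.
∂h/∂x = [(+0.67)·225 − (+0.56)·235] / -49200 = -0.0003892
∂h/∂y = [(-250)·(+0.56) − (-30)·(+0.67)] / -49200 = +0.002437
|∇h| = √(-0.0003892² + 0.002437²) = 0.002468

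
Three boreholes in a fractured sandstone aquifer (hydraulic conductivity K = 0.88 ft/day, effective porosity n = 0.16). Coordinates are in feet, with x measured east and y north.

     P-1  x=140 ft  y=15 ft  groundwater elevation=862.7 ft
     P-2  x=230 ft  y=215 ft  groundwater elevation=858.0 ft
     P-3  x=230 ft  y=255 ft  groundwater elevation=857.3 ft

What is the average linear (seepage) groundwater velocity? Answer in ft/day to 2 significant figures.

0.12 ft/day

Taking P-1 as reference: P-2−P-1 = (90, 200, -4.7); P-3−P-1 = (90, 240, -5.4).
Determinant of the coordinate differences = 90·240 − 90·200 = 3600.
∂h/∂x = [(-4.7)·240 − (-5.4)·200] / 3600 = -0.01333
∂h/∂y = [90·(-5.4) − 90·(-4.7)] / 3600 = -0.01750
|∇h| = √(-0.01333² + -0.01750²) = 0.022
Seepage velocity v = K·i/n = 0.88 × 0.022 / 0.16 = 0.121 ft/day.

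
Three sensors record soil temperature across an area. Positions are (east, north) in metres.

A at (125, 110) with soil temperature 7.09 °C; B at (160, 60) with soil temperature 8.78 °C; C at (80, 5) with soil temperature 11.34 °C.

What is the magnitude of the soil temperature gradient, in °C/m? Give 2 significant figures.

0.038 °C/m

With T = a·x + b·y + c and A as origin, the differences give:
  35·a + (-50)·b = +1.69
  (-45)·a + (-105)·b = +4.25
Eliminate b (×(-105) and ×(-50), subtract): -5925·a = 35.050 → a = ∂T/∂x = -0.005916
Back-substitute: b = ∂T/∂y = -0.03794.
|∇f| = √(-0.005916² + -0.03794²) = 0.0384 °C/m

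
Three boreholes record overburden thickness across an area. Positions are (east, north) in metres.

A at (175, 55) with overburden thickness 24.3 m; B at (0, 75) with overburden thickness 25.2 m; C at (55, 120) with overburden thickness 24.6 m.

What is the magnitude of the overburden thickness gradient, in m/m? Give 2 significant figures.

Differences from A: to B (Δx, Δy, Δh) = (-175, 20, +0.9); to C = (-120, 65, +0.3).
Solve a·Δx + b·Δy = Δd: det = (-175)·65 − (-120)·20 = -8975.
∂d/∂x = [(+0.9)·65 − (+0.3)·20] / -8975 = -0.005850
∂d/∂y = [(-175)·(+0.3) − (-120)·(+0.9)] / -8975 = -0.006184
|∇f| = √(-0.005850² + -0.006184²) = 0.008513 m/m

0.0085 m/m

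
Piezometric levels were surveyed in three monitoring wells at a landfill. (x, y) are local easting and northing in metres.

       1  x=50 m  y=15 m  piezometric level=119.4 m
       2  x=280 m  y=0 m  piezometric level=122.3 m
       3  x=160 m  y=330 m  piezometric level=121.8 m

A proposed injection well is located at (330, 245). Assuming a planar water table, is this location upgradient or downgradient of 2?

upgradient

Differences from 1: to 2 (Δx, Δy, Δh) = (230, -15, +2.9); to 3 = (110, 315, +2.4).
Solve a·Δx + b·Δy = Δh: det = 230·315 − 110·(-15) = 74100.
∂h/∂x = [(+2.9)·315 − (+2.4)·(-15)] / 74100 = +0.01281
∂h/∂y = [230·(+2.4) − 110·(+2.9)] / 74100 = +0.003144
Head at (330, 245) = 119.4 + (+0.01281)·(280) + (+0.003144)·(230) = 123.71 m.
That is higher than the 122.3 m at 2, so the point is upgradient.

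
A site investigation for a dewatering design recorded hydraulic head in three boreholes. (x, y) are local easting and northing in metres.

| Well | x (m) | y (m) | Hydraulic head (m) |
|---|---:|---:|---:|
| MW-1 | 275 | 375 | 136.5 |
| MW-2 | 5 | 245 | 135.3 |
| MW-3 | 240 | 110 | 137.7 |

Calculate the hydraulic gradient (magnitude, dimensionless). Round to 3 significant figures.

Taking MW-1 as reference: MW-2−MW-1 = (-270, -130, -1.2); MW-3−MW-1 = (-35, -265, +1.2).
Determinant of the coordinate differences = (-270)·(-265) − (-35)·(-130) = 67000.
∂h/∂x = [(-1.2)·(-265) − (+1.2)·(-130)] / 67000 = +0.007075
∂h/∂y = [(-270)·(+1.2) − (-35)·(-1.2)] / 67000 = -0.005463
|∇h| = √(0.007075² + -0.005463²) = 0.008939

0.00894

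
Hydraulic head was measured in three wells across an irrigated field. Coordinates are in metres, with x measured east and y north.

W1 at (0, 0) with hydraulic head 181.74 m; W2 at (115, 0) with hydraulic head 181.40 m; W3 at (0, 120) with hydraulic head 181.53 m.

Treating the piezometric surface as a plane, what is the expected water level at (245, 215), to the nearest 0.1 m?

180.6 m

∂h/∂x = (181.40 − 181.74) / (115 − 0) = -0.002957
∂h/∂y = (181.53 − 181.74) / (120 − 0) = -0.001750
h(245, 215) = 181.74 + (-0.002957)·(245) + (-0.001750)·(215) = 181.74 -0.724 -0.376 = 180.639 m.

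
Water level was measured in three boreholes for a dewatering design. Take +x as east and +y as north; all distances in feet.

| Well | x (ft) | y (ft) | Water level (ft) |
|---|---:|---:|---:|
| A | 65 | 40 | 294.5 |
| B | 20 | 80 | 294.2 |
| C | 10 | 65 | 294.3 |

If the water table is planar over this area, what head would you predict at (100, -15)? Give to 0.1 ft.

With h = a·x + b·y + c and A as origin, the differences give:
  (-45)·a + 40·b = -0.3
  (-55)·a + 25·b = -0.2
Eliminate b (×25 and ×40, subtract): 1075·a = 0.50 → a = ∂h/∂x = +0.0004651
Back-substitute: b = ∂h/∂y = -0.006977.
h(100, -15) = 294.5 + (+0.0004651)·(35) + (-0.006977)·(-55) = 294.5 +0.016 +0.384 = 294.900 ft.

294.9 ft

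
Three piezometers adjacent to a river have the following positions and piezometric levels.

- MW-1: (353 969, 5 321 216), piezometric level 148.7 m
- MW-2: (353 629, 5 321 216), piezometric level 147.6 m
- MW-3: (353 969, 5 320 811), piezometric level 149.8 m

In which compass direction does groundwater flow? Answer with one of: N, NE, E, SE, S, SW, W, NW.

∂h/∂x = (147.6 − 148.7) / (353629 − 353969) = +0.003235
∂h/∂y = (149.8 − 148.7) / (5320811 − 5321216) = -0.002716
Flow = −∇h = (-0.003235 east, +0.002716 north), which points northwest.

NW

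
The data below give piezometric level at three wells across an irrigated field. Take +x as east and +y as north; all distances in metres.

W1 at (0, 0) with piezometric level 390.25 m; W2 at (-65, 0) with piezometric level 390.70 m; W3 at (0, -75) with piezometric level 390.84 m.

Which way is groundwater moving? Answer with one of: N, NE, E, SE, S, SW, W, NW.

∂h/∂x = (390.70 − 390.25) / (-65 − 0) = -0.006923
∂h/∂y = (390.84 − 390.25) / (-75 − 0) = -0.007867
Flow = −∇h = (+0.006923 east, +0.007867 north), which points northeast.

NE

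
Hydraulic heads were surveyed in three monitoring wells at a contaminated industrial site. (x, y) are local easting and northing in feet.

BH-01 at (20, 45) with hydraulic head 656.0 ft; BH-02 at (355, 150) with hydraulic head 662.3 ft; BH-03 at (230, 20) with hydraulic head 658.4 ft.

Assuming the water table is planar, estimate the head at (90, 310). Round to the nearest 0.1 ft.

With h = a·x + b·y + c and BH-01 as origin, the differences give:
  335·a + 105·b = +6.3
  210·a + (-25)·b = +2.4
Eliminate b (×(-25) and ×105, subtract): -30425·a = -409.50 → a = ∂h/∂x = +0.01346
Back-substitute: b = ∂h/∂y = +0.01706.
h(90, 310) = 656.0 + (+0.01346)·(70) + (+0.01706)·(265) = 656.0 +0.942 +4.520 = 661.463 ft.

661.5 ft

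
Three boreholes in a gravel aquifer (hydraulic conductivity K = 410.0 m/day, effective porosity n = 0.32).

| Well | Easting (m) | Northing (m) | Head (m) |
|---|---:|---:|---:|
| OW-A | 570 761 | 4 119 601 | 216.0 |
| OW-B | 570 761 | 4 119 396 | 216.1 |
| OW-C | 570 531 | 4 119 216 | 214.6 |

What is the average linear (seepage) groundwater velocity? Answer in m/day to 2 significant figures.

8.9 m/day

With h = a·x + b·y + c and OW-A as origin, the differences give:
  0·a + (-205)·b = +0.1
  (-230)·a + (-385)·b = -1.4
Eliminate b (×(-385) and ×(-205), subtract): -47150·a = -325.50 → a = ∂h/∂x = +0.006903
Back-substitute: b = ∂h/∂y = -0.0004878.
|∇h| = √(0.006903² + -0.0004878²) = 0.00692
Seepage velocity v = K·i/n = 410.0 × 0.00692 / 0.32 = 8.866 m/day.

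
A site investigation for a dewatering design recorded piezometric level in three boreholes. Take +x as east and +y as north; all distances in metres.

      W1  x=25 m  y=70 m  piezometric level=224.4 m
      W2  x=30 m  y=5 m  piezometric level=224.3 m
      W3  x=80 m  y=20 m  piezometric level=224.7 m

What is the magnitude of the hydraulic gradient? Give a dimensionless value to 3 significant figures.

0.00766

Differences from W1: to W2 (Δx, Δy, Δh) = (5, -65, -0.1); to W3 = (55, -50, +0.3).
Determinant of the coordinate differences = 5·(-50) − 55·(-65) = 3325.
∂h/∂x = [(-0.1)·(-50) − (+0.3)·(-65)] / 3325 = +0.007368
∂h/∂y = [5·(+0.3) − 55·(-0.1)] / 3325 = +0.002105
|∇h| = √(0.007368² + 0.002105²) = 0.007663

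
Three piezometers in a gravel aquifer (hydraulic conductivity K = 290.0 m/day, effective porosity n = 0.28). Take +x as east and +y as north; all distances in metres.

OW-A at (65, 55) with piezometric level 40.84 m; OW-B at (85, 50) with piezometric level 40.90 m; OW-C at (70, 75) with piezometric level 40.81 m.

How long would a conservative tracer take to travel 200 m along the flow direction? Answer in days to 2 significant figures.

With h = a·x + b·y + c and OW-A as origin, the differences give:
  20·a + (-5)·b = +0.06
  5·a + 20·b = -0.03
Eliminate b (×20 and ×(-5), subtract): 425·a = 1.050 → a = ∂h/∂x = +0.002471
Back-substitute: b = ∂h/∂y = -0.002118.
|∇h| = √(0.002471² + -0.002118²) = 0.003254
Seepage velocity v = K·i/n = 290.0 × 0.003254 / 0.28 = 3.37 m/day.
t = 200 / 3.37 = 59.35 days.

59 days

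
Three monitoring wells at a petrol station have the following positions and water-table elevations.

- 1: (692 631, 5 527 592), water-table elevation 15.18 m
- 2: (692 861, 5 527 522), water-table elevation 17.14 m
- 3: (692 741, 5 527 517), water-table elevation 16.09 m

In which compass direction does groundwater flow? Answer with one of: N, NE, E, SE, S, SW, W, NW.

Differences from 1: to 2 (Δx, Δy, Δh) = (230, -70, +1.96); to 3 = (110, -75, +0.91).
Solve a·Δx + b·Δy = Δh: det = 230·(-75) − 110·(-70) = -9550.
∂h/∂x = [(+1.96)·(-75) − (+0.91)·(-70)] / -9550 = +0.008723
∂h/∂y = [230·(+0.91) − 110·(+1.96)] / -9550 = +0.0006597
Flow = −∇h = (-0.008723 east, -0.0006597 north), which points west.

W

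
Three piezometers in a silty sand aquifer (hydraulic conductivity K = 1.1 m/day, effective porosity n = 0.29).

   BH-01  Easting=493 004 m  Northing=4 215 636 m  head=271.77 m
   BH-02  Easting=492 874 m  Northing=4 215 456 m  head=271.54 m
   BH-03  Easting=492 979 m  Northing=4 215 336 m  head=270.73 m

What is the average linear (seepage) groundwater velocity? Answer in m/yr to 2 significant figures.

7.0 m/yr

With h = a·x + b·y + c and BH-01 as origin, the differences give:
  (-130)·a + (-180)·b = -0.23
  (-25)·a + (-300)·b = -1.04
Eliminate b (×(-300) and ×(-180), subtract): 34500·a = -118.200 → a = ∂h/∂x = -0.003426
Back-substitute: b = ∂h/∂y = +0.003752.
|∇h| = √(-0.003426² + 0.003752²) = 0.005081
Seepage velocity v = K·i/n = 1.1 × 0.005081 / 0.29 = 0.01927 m/day = 7.038 m/yr.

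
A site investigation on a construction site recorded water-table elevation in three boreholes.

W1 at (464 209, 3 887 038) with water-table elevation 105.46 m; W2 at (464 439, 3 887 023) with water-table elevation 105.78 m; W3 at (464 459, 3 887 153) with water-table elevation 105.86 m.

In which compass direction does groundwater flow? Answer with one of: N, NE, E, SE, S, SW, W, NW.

W

Differences from W1: to W2 (Δx, Δy, Δh) = (230, -15, +0.32); to W3 = (250, 115, +0.40).
Determinant of the coordinate differences = 230·115 − 250·(-15) = 30200.
∂h/∂x = [(+0.32)·115 − (+0.40)·(-15)] / 30200 = +0.001417
∂h/∂y = [230·(+0.40) − 250·(+0.32)] / 30200 = +0.0003974
Flow = −∇h = (-0.001417 east, -0.0003974 north), which points west.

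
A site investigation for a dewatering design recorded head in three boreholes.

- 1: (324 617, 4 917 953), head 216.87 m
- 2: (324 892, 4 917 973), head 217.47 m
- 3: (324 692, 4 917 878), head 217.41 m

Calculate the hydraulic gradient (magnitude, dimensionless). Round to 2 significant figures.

With h = a·x + b·y + c and 1 as origin, the differences give:
  275·a + 20·b = +0.60
  75·a + (-75)·b = +0.54
Eliminate b (×(-75) and ×20, subtract): -22125·a = -55.800 → a = ∂h/∂x = +0.002522
Back-substitute: b = ∂h/∂y = -0.004678.
|∇h| = √(0.002522² + -0.004678²) = 0.005315

0.0053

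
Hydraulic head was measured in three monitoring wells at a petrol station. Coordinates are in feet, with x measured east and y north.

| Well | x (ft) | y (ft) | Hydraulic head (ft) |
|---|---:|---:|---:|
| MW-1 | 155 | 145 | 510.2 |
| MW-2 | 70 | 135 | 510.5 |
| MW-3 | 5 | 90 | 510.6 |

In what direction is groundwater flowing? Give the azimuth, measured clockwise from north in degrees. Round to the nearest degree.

Three-point gradient (reference MW-1): Δ to MW-2 = (-85, -10, +0.3), Δ to MW-3 = (-150, -55, +0.4).
∂h/∂x = -0.003937, ∂h/∂y = +0.003465 (det = 3175).
Flow direction (−∇h) has components (+0.003937 E, -0.003465 N).
Azimuth = atan2(E, N) = atan2(+0.003937, -0.003465) = 131.3° ≈ 131°.

131°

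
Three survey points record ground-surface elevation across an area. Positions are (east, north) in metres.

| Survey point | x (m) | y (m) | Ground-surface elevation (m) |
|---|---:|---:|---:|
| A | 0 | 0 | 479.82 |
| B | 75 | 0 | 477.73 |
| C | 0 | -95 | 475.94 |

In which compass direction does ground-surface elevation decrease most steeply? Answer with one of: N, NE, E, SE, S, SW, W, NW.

∂z/∂x = (477.73 − 479.82) / (75 − 0) = -0.02787
∂z/∂y = (475.94 − 479.82) / (-95 − 0) = +0.04084
Steepest decrease is along −∇f = (+0.02787 E, -0.04084 N) → southeast.

SE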